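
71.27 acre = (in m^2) 1 acre = 4046.8564 m^2, so 71.27 acre = 71.27 * 4046.8564 = 288419.46 m^2. Result: 288419.46 m^2 ≈ 2.884e+05 m^2 (4 s.f.). Final answer: 2.884e+05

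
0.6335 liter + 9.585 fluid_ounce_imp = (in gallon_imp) 0.1993. Check: 1 liter = 0.001 m^3, so 0.6335 liter = 0.6335 * 0.001 = 0.0006335 m^3. 1 fluid_ounce_imp = 2.8413063e-05 m^3, so 9.585 fluid_ounce_imp = 9.585 * 2.8413063e-05 = 0.0002723392 m^3. Sum: 0.0006335 + 0.0002723392 = 0.0009058392 m^3. 1 gallon_imp = 0.00454609 m^3, so 0.0009058392 m^3 = 0.0009058392 / 0.00454609 = 0.19925677 gallon_imp ≈ 0.1993 gallon_imp (4 s.f.).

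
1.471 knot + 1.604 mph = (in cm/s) 1 knot = 0.51444444 m/s, so 1.471 knot = 1.471 * 0.51444444 = 0.75674778 m/s. 1 mph = 0.44704 m/s, so 1.604 mph = 1.604 * 0.44704 = 0.71705216 m/s. Sum: 0.75674778 + 0.71705216 = 1.4737999 m/s. 1 cm/s = 0.01 m/s, so 1.4737999 m/s = 1.4737999 / 0.01 = 147.37999 cm/s ≈ 147.4 cm/s (4 s.f.). Final answer: 147.4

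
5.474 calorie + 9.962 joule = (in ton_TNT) 7.855e-09. Check: 1 calorie = 4.184 J, so 5.474 calorie = 5.474 * 4.184 = 22.903216 J. 9.962 joule = 9.962 J. Sum: 22.903216 + 9.962 = 32.865216 J. 1 ton_TNT = 4.184e+09 J, so 32.865216 J = 32.865216 / 4.184e+09 = 7.8549751e-09 ton_TNT ≈ 7.855e-09 ton_TNT (4 s.f.).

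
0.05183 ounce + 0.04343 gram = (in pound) 0.003335. Check: 1 ounce = 0.028349523 kg, so 0.05183 ounce = 0.05183 * 0.028349523 = 0.0014693558 kg. 1 gram = 0.001 kg, so 0.04343 gram = 0.04343 * 0.001 = 4.343e-05 kg. Sum: 0.0014693558 + 4.343e-05 = 0.0015127858 kg. 1 pound = 0.45359237 kg, so 0.0015127858 kg = 0.0015127858 / 0.45359237 = 0.0033351218 pound ≈ 0.003335 pound (4 s.f.).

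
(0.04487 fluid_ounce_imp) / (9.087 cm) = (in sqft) 0.000151. Check: 1 fluid_ounce_imp = 2.8413063e-05 m^3, so 0.04487 fluid_ounce_imp = 0.04487 * 2.8413063e-05 = 1.2748941e-06 m^3. 1 cm = 0.01 m, so 9.087 cm = 9.087 * 0.01 = 0.09087 m. Combine: 1.2748941e-06 m^3 / 0.09087 m = 1.4029868e-05 m^2. 1 sqft = 0.09290304 m^2, so 1.4029868e-05 m^2 = 1.4029868e-05 / 0.09290304 = 0.00015101624 sqft ≈ 0.000151 sqft (4 s.f.).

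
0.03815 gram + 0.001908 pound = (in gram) 1 gram = 0.001 kg, so 0.03815 gram = 0.03815 * 0.001 = 3.815e-05 kg. 1 pound = 0.45359237 kg, so 0.001908 pound = 0.001908 * 0.45359237 = 0.00086545424 kg. Sum: 3.815e-05 + 0.00086545424 = 0.00090360424 kg. 1 gram = 0.001 kg, so 0.00090360424 kg = 0.00090360424 / 0.001 = 0.90360424 gram ≈ 0.9036 gram (4 s.f.). Final answer: 0.9036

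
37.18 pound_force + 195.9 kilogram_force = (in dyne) 2.087e+08. Check: 1 pound_force = 4.4482216 N, so 37.18 pound_force = 37.18 * 4.4482216 = 165.38488 N. 1 kilogram_force = 9.80665 N, so 195.9 kilogram_force = 195.9 * 9.80665 = 1921.1227 N. Sum: 165.38488 + 1921.1227 = 2086.5076 N. 1 dyne = 1e-05 N, so 2086.5076 N = 2086.5076 / 1e-05 = 2.0865076e+08 dyne ≈ 2.087e+08 dyne (4 s.f.).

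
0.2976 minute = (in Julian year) 5.658e-07. Check: 1 minute = 60 s, so 0.2976 minute = 0.2976 * 60 = 17.856 s. 1 Julian year = 31557600 s, so 17.856 s = 17.856 / 31557600 = 5.658225e-07 Julian year ≈ 5.658e-07 Julian year (4 s.f.).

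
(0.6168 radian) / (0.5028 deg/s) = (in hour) 0.01952. Check: 0.6168 radian = 0.6168 rad. 1 deg/s = 0.017453293 rad/s, so 0.5028 deg/s = 0.5028 * 0.017453293 = 0.0087755155 rad/s. Combine: 0.6168 rad / 0.0087755155 rad/s = 70.286469 s. 1 hour = 3600 s, so 70.286469 s = 70.286469 / 3600 = 0.019524019 hour ≈ 0.01952 hour (4 s.f.).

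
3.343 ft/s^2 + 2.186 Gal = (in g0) 0.1061. Check: 1 ft/s^2 = 0.3048 m/s^2, so 3.343 ft/s^2 = 3.343 * 0.3048 = 1.0189464 m/s^2. 1 Gal = 0.01 m/s^2, so 2.186 Gal = 2.186 * 0.01 = 0.02186 m/s^2. Sum: 1.0189464 + 0.02186 = 1.0408064 m/s^2. 1 g0 = 9.80665 m/s^2, so 1.0408064 m/s^2 = 1.0408064 / 9.80665 = 0.10613272 g0 ≈ 0.1061 g0 (4 s.f.).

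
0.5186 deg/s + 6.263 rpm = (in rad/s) 0.6649. Check: 1 deg/s = 0.017453293 rad/s, so 0.5186 deg/s = 0.5186 * 0.017453293 = 0.0090512775 rad/s. 1 rpm = 0.10471976 rad/s, so 6.263 rpm = 6.263 * 0.10471976 = 0.65585983 rad/s. Sum: 0.0090512775 + 0.65585983 = 0.6649111 rad/s. Result: 0.6649111 rad/s ≈ 0.6649 rad/s (4 s.f.).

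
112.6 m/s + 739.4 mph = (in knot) 112.6 m/s is already in m/s. 1 mph = 0.44704 m/s, so 739.4 mph = 739.4 * 0.44704 = 330.54138 m/s. Sum: 112.6 + 330.54138 = 443.14138 m/s. 1 knot = 0.51444444 m/s, so 443.14138 m/s = 443.14138 / 0.51444444 = 861.39792 knot ≈ 861.4 knot (4 s.f.). Final answer: 861.4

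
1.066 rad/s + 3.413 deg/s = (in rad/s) 1.066 rad/s is already in rad/s. 1 deg/s = 0.017453293 rad/s, so 3.413 deg/s = 3.413 * 0.017453293 = 0.059568087 rad/s. Sum: 1.066 + 0.059568087 = 1.1255681 rad/s. Result: 1.1255681 rad/s ≈ 1.126 rad/s (4 s.f.). Final answer: 1.126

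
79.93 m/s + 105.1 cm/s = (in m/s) 79.93 m/s is already in m/s. 1 cm/s = 0.01 m/s, so 105.1 cm/s = 105.1 * 0.01 = 1.051 m/s. Sum: 79.93 + 1.051 = 80.981 m/s. Result: 80.981 m/s ≈ 80.98 m/s (4 s.f.). Final answer: 80.98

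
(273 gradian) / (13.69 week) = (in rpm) 1 gradian = 0.015707963 rad, so 273 gradian = 273 * 0.015707963 = 4.288274 rad. 1 week = 604800 s, so 13.69 week = 13.69 * 604800 = 8279712 s. Combine: 4.288274 rad / 8279712 s = 5.179255e-07 rad/s. 1 rpm = 0.10471976 rad/s, so 5.179255e-07 rad/s = 5.179255e-07 / 0.10471976 = 4.9458242e-06 rpm ≈ 4.946e-06 rpm (4 s.f.). Final answer: 4.946e-06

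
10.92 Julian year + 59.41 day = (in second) 3.497e+08. Check: 1 Julian year = 31557600 s, so 10.92 Julian year = 10.92 * 31557600 = 3.4460899e+08 s. 1 day = 86400 s, so 59.41 day = 59.41 * 86400 = 5133024 s. Sum: 3.4460899e+08 + 5133024 = 3.4974202e+08 s. 3.4974202e+08 s = 3.4974202e+08 second ≈ 3.497e+08 second (4 s.f.).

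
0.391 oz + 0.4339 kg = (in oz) 1 oz = 0.028349523 kg, so 0.391 oz = 0.391 * 0.028349523 = 0.011084664 kg. 0.4339 kg is already in kg. Sum: 0.011084664 + 0.4339 = 0.44498466 kg. 1 oz = 0.028349523 kg, so 0.44498466 kg = 0.44498466 / 0.028349523 = 15.696372 oz ≈ 15.7 oz (4 s.f.). Final answer: 15.7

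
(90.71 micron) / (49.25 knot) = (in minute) 1 micron = 1e-06 m, so 90.71 micron = 90.71 * 1e-06 = 9.071e-05 m. 1 knot = 0.51444444 m/s, so 49.25 knot = 49.25 * 0.51444444 = 25.336389 m/s. Combine: 9.071e-05 m / 25.336389 m/s = 3.5802261e-06 s. 1 minute = 60 s, so 3.5802261e-06 s = 3.5802261e-06 / 60 = 5.9670434e-08 minute ≈ 5.967e-08 minute (4 s.f.). Final answer: 5.967e-08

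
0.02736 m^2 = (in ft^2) 0.2945. Check: 1 ft^2 = 0.09290304 m^2, so 0.02736 m^2 = 0.02736 / 0.09290304 = 0.29450059 ft^2 ≈ 0.2945 ft^2 (4 s.f.).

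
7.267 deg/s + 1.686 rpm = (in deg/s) 17.38. Check: 1 deg/s = 0.017453293 rad/s, so 7.267 deg/s = 7.267 * 0.017453293 = 0.12683308 rad/s. 1 rpm = 0.10471976 rad/s, so 1.686 rpm = 1.686 * 0.10471976 = 0.17655751 rad/s. Sum: 0.12683308 + 0.17655751 = 0.30339058 rad/s. 1 deg/s = 0.017453293 rad/s, so 0.30339058 rad/s = 0.30339058 / 0.017453293 = 17.383 deg/s ≈ 17.38 deg/s (4 s.f.).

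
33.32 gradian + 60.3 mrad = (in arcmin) 2007. Check: 1 gradian = 0.015707963 rad, so 33.32 gradian = 33.32 * 0.015707963 = 0.52338934 rad. 1 mrad = 0.001 rad, so 60.3 mrad = 60.3 * 0.001 = 0.0603 rad. Sum: 0.52338934 + 0.0603 = 0.58368934 rad. 1 arcmin = 0.00029088821 rad, so 0.58368934 rad = 0.58368934 / 0.00029088821 = 2006.5761 arcmin ≈ 2007 arcmin (4 s.f.).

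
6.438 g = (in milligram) 6438. Check: 1 g = 0.001 kg, so 6.438 g = 6.438 * 0.001 = 0.006438 kg. 1 milligram = 1e-06 kg, so 0.006438 kg = 0.006438 / 1e-06 = 6438 milligram.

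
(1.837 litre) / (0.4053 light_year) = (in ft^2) 1 litre = 0.001 m^3, so 1.837 litre = 1.837 * 0.001 = 0.001837 m^3. 1 light_year = 9.4607305e+15 m, so 0.4053 light_year = 0.4053 * 9.4607305e+15 = 3.8344341e+15 m. Combine: 0.001837 m^3 / 3.8344341e+15 m = 4.7907983e-19 m^2. 1 ft^2 = 0.09290304 m^2, so 4.7907983e-19 m^2 = 4.7907983e-19 / 0.09290304 = 5.1567723e-18 ft^2 ≈ 5.157e-18 ft^2 (4 s.f.). Final answer: 5.157e-18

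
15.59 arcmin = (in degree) 0.2598. Check: 1 arcmin = 0.00029088821 rad, so 15.59 arcmin = 15.59 * 0.00029088821 = 0.0045349472 rad. 1 degree = 0.017453293 rad, so 0.0045349472 rad = 0.0045349472 / 0.017453293 = 0.25983333 degree ≈ 0.2598 degree (4 s.f.).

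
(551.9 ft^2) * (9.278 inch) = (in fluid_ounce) 4.086e+05. Check: 1 ft^2 = 0.09290304 m^2, so 551.9 ft^2 = 551.9 * 0.09290304 = 51.273188 m^2. 1 inch = 0.0254 m, so 9.278 inch = 9.278 * 0.0254 = 0.2356612 m. Combine: 51.273188 m^2 * 0.2356612 m = 12.083101 m^3. 1 fluid_ounce = 2.957353e-05 m^3, so 12.083101 m^3 = 12.083101 / 2.957353e-05 = 408578.25 fluid_ounce ≈ 4.086e+05 fluid_ounce (4 s.f.).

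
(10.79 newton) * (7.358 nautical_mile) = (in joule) 10.79 newton = 10.79 N. 1 nautical_mile = 1852 m, so 7.358 nautical_mile = 7.358 * 1852 = 13627.016 m. Combine: 10.79 N * 13627.016 m = 147035.5 J. 147035.5 J = 147035.5 joule ≈ 1.47e+05 joule (4 s.f.). Final answer: 1.47e+05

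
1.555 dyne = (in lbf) 3.496e-06. Check: 1 dyne = 1e-05 N, so 1.555 dyne = 1.555 * 1e-05 = 1.555e-05 N. 1 lbf = 4.4482216 N, so 1.555e-05 N = 1.555e-05 / 4.4482216 = 3.4957791e-06 lbf ≈ 3.496e-06 lbf (4 s.f.).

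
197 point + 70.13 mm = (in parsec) 4.525e-18. Check: 1 point = 0.00035277778 m, so 197 point = 197 * 0.00035277778 = 0.069497222 m. 1 mm = 0.001 m, so 70.13 mm = 70.13 * 0.001 = 0.07013 m. Sum: 0.069497222 + 0.07013 = 0.13962722 m. 1 parsec = 3.0856776e+16 m, so 0.13962722 m = 0.13962722 / 3.0856776e+16 = 4.5250101e-18 parsec ≈ 4.525e-18 parsec (4 s.f.).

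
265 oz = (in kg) 1 oz = 0.028349523 kg, so 265 oz = 265 * 0.028349523 = 7.5126236 kg. Result: 7.5126236 kg ≈ 7.513 kg (4 s.f.). Final answer: 7.513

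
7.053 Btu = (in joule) 7441. Check: 1 Btu = 1055.0559 J, so 7.053 Btu = 7.053 * 1055.0559 = 7441.3089 J. 7441.3089 J = 7441.3089 joule ≈ 7441 joule (4 s.f.).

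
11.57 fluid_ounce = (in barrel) 0.002152. Check: 1 fluid_ounce = 2.957353e-05 m^3, so 11.57 fluid_ounce = 11.57 * 2.957353e-05 = 0.00034216574 m^3. 1 barrel = 0.15898729 m^3, so 0.00034216574 m^3 = 0.00034216574 / 0.15898729 = 0.0021521577 barrel ≈ 0.002152 barrel (4 s.f.).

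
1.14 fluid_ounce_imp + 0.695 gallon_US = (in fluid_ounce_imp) 93.73. Check: 1 fluid_ounce_imp = 2.8413063e-05 m^3, so 1.14 fluid_ounce_imp = 1.14 * 2.8413063e-05 = 3.2390891e-05 m^3. 1 gallon_US = 0.0037854118 m^3, so 0.695 gallon_US = 0.695 * 0.0037854118 = 0.0026308612 m^3. Sum: 3.2390891e-05 + 0.0026308612 = 0.0026632521 m^3. 1 fluid_ounce_imp = 2.8413063e-05 m^3, so 0.0026632521 m^3 = 0.0026632521 / 2.8413063e-05 = 93.733369 fluid_ounce_imp ≈ 93.73 fluid_ounce_imp (4 s.f.).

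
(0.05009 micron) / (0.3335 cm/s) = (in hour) 4.172e-09. Check: 1 micron = 1e-06 m, so 0.05009 micron = 0.05009 * 1e-06 = 5.009e-08 m. 1 cm/s = 0.01 m/s, so 0.3335 cm/s = 0.3335 * 0.01 = 0.003335 m/s. Combine: 5.009e-08 m / 0.003335 m/s = 1.501949e-05 s. 1 hour = 3600 s, so 1.501949e-05 s = 1.501949e-05 / 3600 = 4.1720806e-09 hour ≈ 4.172e-09 hour (4 s.f.).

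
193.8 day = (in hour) 4651. Check: 1 day = 86400 s, so 193.8 day = 193.8 * 86400 = 16744320 s. 1 hour = 3600 s, so 16744320 s = 16744320 / 3600 = 4651.2 hour ≈ 4651 hour (4 s.f.).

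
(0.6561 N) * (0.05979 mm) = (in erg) 0.6561 N is already in N. 1 mm = 0.001 m, so 0.05979 mm = 0.05979 * 0.001 = 5.979e-05 m. Combine: 0.6561 N * 5.979e-05 m = 3.9228219e-05 J. 1 erg = 1e-07 J, so 3.9228219e-05 J = 3.9228219e-05 / 1e-07 = 392.28219 erg ≈ 392.3 erg (4 s.f.). Final answer: 392.3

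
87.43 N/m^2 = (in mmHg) 0.6558. Check: 87.43 N/m^2 = 87.43 Pa. 1 mmHg = 133.32237 Pa, so 87.43 Pa = 87.43 / 133.32237 = 0.65577893 mmHg ≈ 0.6558 mmHg (4 s.f.).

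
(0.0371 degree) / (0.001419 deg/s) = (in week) 1 degree = 0.017453293 rad, so 0.0371 degree = 0.0371 * 0.017453293 = 0.00064751715 rad. 1 deg/s = 0.017453293 rad/s, so 0.001419 deg/s = 0.001419 * 0.017453293 = 2.4766222e-05 rad/s. Combine: 0.00064751715 rad / 2.4766222e-05 rad/s = 26.145173 s. 1 week = 604800 s, so 26.145173 s = 26.145173 / 604800 = 4.3229452e-05 week ≈ 4.323e-05 week (4 s.f.). Final answer: 4.323e-05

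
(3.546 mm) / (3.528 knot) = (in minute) 3.256e-05. Check: 1 mm = 0.001 m, so 3.546 mm = 3.546 * 0.001 = 0.003546 m. 1 knot = 0.51444444 m/s, so 3.528 knot = 3.528 * 0.51444444 = 1.81496 m/s. Combine: 0.003546 m / 1.81496 m/s = 0.0019537621 s. 1 minute = 60 s, so 0.0019537621 s = 0.0019537621 / 60 = 3.2562701e-05 minute ≈ 3.256e-05 minute (4 s.f.).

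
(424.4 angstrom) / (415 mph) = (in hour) 1 angstrom = 1e-10 m, so 424.4 angstrom = 424.4 * 1e-10 = 4.244e-08 m. 1 mph = 0.44704 m/s, so 415 mph = 415 * 0.44704 = 185.5216 m/s. Combine: 4.244e-08 m / 185.5216 m/s = 2.2876042e-10 s. 1 hour = 3600 s, so 2.2876042e-10 s = 2.2876042e-10 / 3600 = 6.3544562e-14 hour ≈ 6.354e-14 hour (4 s.f.). Final answer: 6.354e-14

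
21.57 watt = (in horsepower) 21.57 watt = 21.57 W. 1 horsepower = 745.69987 W, so 21.57 W = 21.57 / 745.69987 = 0.028925846 horsepower ≈ 0.02893 horsepower (4 s.f.). Final answer: 0.02893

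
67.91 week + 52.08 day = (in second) 1 week = 604800 s, so 67.91 week = 67.91 * 604800 = 41071968 s. 1 day = 86400 s, so 52.08 day = 52.08 * 86400 = 4499712 s. Sum: 41071968 + 4499712 = 45571680 s. 45571680 s = 45571680 second ≈ 4.557e+07 second (4 s.f.). Final answer: 4.557e+07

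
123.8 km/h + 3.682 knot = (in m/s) 1 km/h = 0.27777778 m/s, so 123.8 km/h = 123.8 * 0.27777778 = 34.388889 m/s. 1 knot = 0.51444444 m/s, so 3.682 knot = 3.682 * 0.51444444 = 1.8941844 m/s. Sum: 34.388889 + 1.8941844 = 36.283073 m/s. Result: 36.283073 m/s ≈ 36.28 m/s (4 s.f.). Final answer: 36.28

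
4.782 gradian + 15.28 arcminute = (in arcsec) 1.641e+04. Check: 1 gradian = 0.015707963 rad, so 4.782 gradian = 4.782 * 0.015707963 = 0.07511548 rad. 1 arcminute = 0.00029088821 rad, so 15.28 arcminute = 15.28 * 0.00029088821 = 0.0044447718 rad. Sum: 0.07511548 + 0.0044447718 = 0.079560252 rad. 1 arcsec = 4.8481368e-06 rad, so 0.079560252 rad = 0.079560252 / 4.8481368e-06 = 16410.48 arcsec ≈ 1.641e+04 arcsec (4 s.f.).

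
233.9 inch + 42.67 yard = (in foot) 1 inch = 0.0254 m, so 233.9 inch = 233.9 * 0.0254 = 5.94106 m. 1 yard = 0.9144 m, so 42.67 yard = 42.67 * 0.9144 = 39.017448 m. Sum: 5.94106 + 39.017448 = 44.958508 m. 1 foot = 0.3048 m, so 44.958508 m = 44.958508 / 0.3048 = 147.50167 foot ≈ 147.5 foot (4 s.f.). Final answer: 147.5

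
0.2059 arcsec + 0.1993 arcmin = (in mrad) 1 arcsec = 4.8481368e-06 rad, so 0.2059 arcsec = 0.2059 * 4.8481368e-06 = 9.9823137e-07 rad. 1 arcmin = 0.00029088821 rad, so 0.1993 arcmin = 0.1993 * 0.00029088821 = 5.797402e-05 rad. Sum: 9.9823137e-07 + 5.797402e-05 = 5.8972251e-05 rad. 1 mrad = 0.001 rad, so 5.8972251e-05 rad = 5.8972251e-05 / 0.001 = 0.058972251 mrad ≈ 0.05897 mrad (4 s.f.). Final answer: 0.05897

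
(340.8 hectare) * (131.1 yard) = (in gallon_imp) 1 hectare = 10000 m^2, so 340.8 hectare = 340.8 * 10000 = 3408000 m^2. 1 yard = 0.9144 m, so 131.1 yard = 131.1 * 0.9144 = 119.87784 m. Combine: 3408000 m^2 * 119.87784 m = 4.0854368e+08 m^3. 1 gallon_imp = 0.00454609 m^3, so 4.0854368e+08 m^3 = 4.0854368e+08 / 0.00454609 = 8.9867046e+10 gallon_imp ≈ 8.987e+10 gallon_imp (4 s.f.). Final answer: 8.987e+10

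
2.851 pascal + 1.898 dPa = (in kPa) 2.851 pascal = 2.851 Pa. 1 dPa = 0.1 Pa, so 1.898 dPa = 1.898 * 0.1 = 0.1898 Pa. Sum: 2.851 + 0.1898 = 3.0408 Pa. 1 kPa = 1000 Pa, so 3.0408 Pa = 3.0408 / 1000 = 0.0030408 kPa ≈ 0.003041 kPa (4 s.f.). Final answer: 0.003041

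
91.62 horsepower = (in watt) 1 horsepower = 745.69987 W, so 91.62 horsepower = 91.62 * 745.69987 = 68321.022 W. 68321.022 W = 68321.022 watt ≈ 6.832e+04 watt (4 s.f.). Final answer: 6.832e+04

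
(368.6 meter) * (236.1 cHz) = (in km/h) 368.6 meter = 368.6 m. 1 cHz = 0.01 Hz, so 236.1 cHz = 236.1 * 0.01 = 2.361 Hz. Combine: 368.6 m * 2.361 Hz = 870.2646 m/s. 1 km/h = 0.27777778 m/s, so 870.2646 m/s = 870.2646 / 0.27777778 = 3132.9526 km/h ≈ 3133 km/h (4 s.f.). Final answer: 3133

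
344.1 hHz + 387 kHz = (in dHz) 4.214e+06. Check: 1 hHz = 100 Hz, so 344.1 hHz = 344.1 * 100 = 34410 Hz. 1 kHz = 1000 Hz, so 387 kHz = 387 * 1000 = 387000 Hz. Sum: 34410 + 387000 = 421410 Hz. 1 dHz = 0.1 Hz, so 421410 Hz = 421410 / 0.1 = 4214100 dHz ≈ 4.214e+06 dHz (4 s.f.).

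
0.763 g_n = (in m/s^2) 7.482. Check: 1 g_n = 9.80665 m/s^2, so 0.763 g_n = 0.763 * 9.80665 = 7.4824739 m/s^2. Result: 7.4824739 m/s^2 ≈ 7.482 m/s^2 (4 s.f.).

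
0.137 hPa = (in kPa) 1 hPa = 100 Pa, so 0.137 hPa = 0.137 * 100 = 13.7 Pa. 1 kPa = 1000 Pa, so 13.7 Pa = 13.7 / 1000 = 0.0137 kPa. Final answer: 0.0137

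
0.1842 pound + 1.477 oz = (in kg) 1 pound = 0.45359237 kg, so 0.1842 pound = 0.1842 * 0.45359237 = 0.083551715 kg. 1 oz = 0.028349523 kg, so 1.477 oz = 1.477 * 0.028349523 = 0.041872246 kg. Sum: 0.083551715 + 0.041872246 = 0.12542396 kg. Result: 0.12542396 kg ≈ 0.1254 kg (4 s.f.). Final answer: 0.1254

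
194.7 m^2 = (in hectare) 0.01947. Check: 1 hectare = 10000 m^2, so 194.7 m^2 = 194.7 / 10000 = 0.01947 hectare.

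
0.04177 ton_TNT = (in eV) 1 ton_TNT = 4.184e+09 J, so 0.04177 ton_TNT = 0.04177 * 4.184e+09 = 1.7476568e+08 J. 1 eV = 1.6021766e-19 J, so 1.7476568e+08 J = 1.7476568e+08 / 1.6021766e-19 = 1.0908016e+27 eV ≈ 1.091e+27 eV (4 s.f.). Final answer: 1.091e+27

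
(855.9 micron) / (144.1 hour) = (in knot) 1 micron = 1e-06 m, so 855.9 micron = 855.9 * 1e-06 = 0.0008559 m. 1 hour = 3600 s, so 144.1 hour = 144.1 * 3600 = 518760 s. Combine: 0.0008559 m / 518760 s = 1.6498959e-09 m/s. 1 knot = 0.51444444 m/s, so 1.6498959e-09 m/s = 1.6498959e-09 / 0.51444444 = 3.2071411e-09 knot ≈ 3.207e-09 knot (4 s.f.). Final answer: 3.207e-09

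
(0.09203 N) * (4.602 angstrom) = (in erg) 0.0004235. Check: 0.09203 N is already in N. 1 angstrom = 1e-10 m, so 4.602 angstrom = 4.602 * 1e-10 = 4.602e-10 m. Combine: 0.09203 N * 4.602e-10 m = 4.2352206e-11 J. 1 erg = 1e-07 J, so 4.2352206e-11 J = 4.2352206e-11 / 1e-07 = 0.00042352206 erg ≈ 0.0004235 erg (4 s.f.).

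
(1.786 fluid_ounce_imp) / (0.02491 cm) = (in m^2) 0.2037. Check: 1 fluid_ounce_imp = 2.8413063e-05 m^3, so 1.786 fluid_ounce_imp = 1.786 * 2.8413063e-05 = 5.074573e-05 m^3. 1 cm = 0.01 m, so 0.02491 cm = 0.02491 * 0.01 = 0.0002491 m. Combine: 5.074573e-05 m^3 / 0.0002491 m = 0.2037163 m^2. Result: 0.2037163 m^2 ≈ 0.2037 m^2 (4 s.f.).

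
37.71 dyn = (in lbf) 1 dyn = 1e-05 N, so 37.71 dyn = 37.71 * 1e-05 = 0.0003771 N. 1 lbf = 4.4482216 N, so 0.0003771 N = 0.0003771 / 4.4482216 = 8.4775452e-05 lbf ≈ 8.478e-05 lbf (4 s.f.). Final answer: 8.478e-05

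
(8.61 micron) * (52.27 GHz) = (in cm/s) 1 micron = 1e-06 m, so 8.61 micron = 8.61 * 1e-06 = 8.61e-06 m. 1 GHz = 1e+09 Hz, so 52.27 GHz = 52.27 * 1e+09 = 5.227e+10 Hz. Combine: 8.61e-06 m * 5.227e+10 Hz = 450044.7 m/s. 1 cm/s = 0.01 m/s, so 450044.7 m/s = 450044.7 / 0.01 = 45004470 cm/s ≈ 4.5e+07 cm/s (4 s.f.). Final answer: 4.5e+07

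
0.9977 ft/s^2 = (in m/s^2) 1 ft/s^2 = 0.3048 m/s^2, so 0.9977 ft/s^2 = 0.9977 * 0.3048 = 0.30409896 m/s^2. Result: 0.30409896 m/s^2 ≈ 0.3041 m/s^2 (4 s.f.). Final answer: 0.3041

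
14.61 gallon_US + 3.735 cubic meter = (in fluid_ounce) 1.282e+05. Check: 1 gallon_US = 0.0037854118 m^3, so 14.61 gallon_US = 14.61 * 0.0037854118 = 0.055304866 m^3. 3.735 cubic meter = 3.735 m^3. Sum: 0.055304866 + 3.735 = 3.7903049 m^3. 1 fluid_ounce = 2.957353e-05 m^3, so 3.7903049 m^3 = 3.7903049 / 2.957353e-05 = 128165.45 fluid_ounce ≈ 1.282e+05 fluid_ounce (4 s.f.).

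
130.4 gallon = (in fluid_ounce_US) 1.669e+04. Check: 1 gallon = 0.0037854118 m^3, so 130.4 gallon = 130.4 * 0.0037854118 = 0.4936177 m^3. 1 fluid_ounce_US = 2.957353e-05 m^3, so 0.4936177 m^3 = 0.4936177 / 2.957353e-05 = 16691.2 fluid_ounce_US ≈ 1.669e+04 fluid_ounce_US (4 s.f.).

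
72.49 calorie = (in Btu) 0.2875. Check: 1 calorie = 4.184 J, so 72.49 calorie = 72.49 * 4.184 = 303.29816 J. 1 Btu = 1055.0559 J, so 303.29816 J = 303.29816 / 1055.0559 = 0.28747119 Btu ≈ 0.2875 Btu (4 s.f.).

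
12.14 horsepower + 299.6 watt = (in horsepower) 1 horsepower = 745.69987 W, so 12.14 horsepower = 12.14 * 745.69987 = 9052.7964 W. 299.6 watt = 299.6 W. Sum: 9052.7964 + 299.6 = 9352.3964 W. 1 horsepower = 745.69987 W, so 9352.3964 W = 9352.3964 / 745.69987 = 12.54177 horsepower ≈ 12.54 horsepower (4 s.f.). Final answer: 12.54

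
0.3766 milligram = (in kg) 1 milligram = 1e-06 kg, so 0.3766 milligram = 0.3766 * 1e-06 = 3.766e-07 kg. Result: 3.766e-07 kg. Final answer: 3.766e-07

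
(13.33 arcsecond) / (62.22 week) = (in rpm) 1 arcsecond = 4.8481368e-06 rad, so 13.33 arcsecond = 13.33 * 4.8481368e-06 = 6.4625664e-05 rad. 1 week = 604800 s, so 62.22 week = 62.22 * 604800 = 37630656 s. Combine: 6.4625664e-05 rad / 37630656 s = 1.7173674e-12 rad/s. 1 rpm = 0.10471976 rad/s, so 1.7173674e-12 rad/s = 1.7173674e-12 / 0.10471976 = 1.6399651e-11 rpm ≈ 1.64e-11 rpm (4 s.f.). Final answer: 1.64e-11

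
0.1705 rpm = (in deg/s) 1.023. Check: 1 rpm = 0.10471976 rad/s, so 0.1705 rpm = 0.1705 * 0.10471976 = 0.017854718 rad/s. 1 deg/s = 0.017453293 rad/s, so 0.017854718 rad/s = 0.017854718 / 0.017453293 = 1.023 deg/s.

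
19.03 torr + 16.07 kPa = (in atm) 1 torr = 133.32237 Pa, so 19.03 torr = 19.03 * 133.32237 = 2537.1247 Pa. 1 kPa = 1000 Pa, so 16.07 kPa = 16.07 * 1000 = 16070 Pa. Sum: 2537.1247 + 16070 = 18607.125 Pa. 1 atm = 101325 Pa, so 18607.125 Pa = 18607.125 / 101325 = 0.18363804 atm ≈ 0.1836 atm (4 s.f.). Final answer: 0.1836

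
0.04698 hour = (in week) 1 hour = 3600 s, so 0.04698 hour = 0.04698 * 3600 = 169.128 s. 1 week = 604800 s, so 169.128 s = 169.128 / 604800 = 0.00027964286 week ≈ 0.0002796 week (4 s.f.). Final answer: 0.0002796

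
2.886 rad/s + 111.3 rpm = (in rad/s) 14.54. Check: 2.886 rad/s is already in rad/s. 1 rpm = 0.10471976 rad/s, so 111.3 rpm = 111.3 * 0.10471976 = 11.655309 rad/s. Sum: 2.886 + 11.655309 = 14.541309 rad/s. Result: 14.541309 rad/s ≈ 14.54 rad/s (4 s.f.).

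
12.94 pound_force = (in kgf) 1 pound_force = 4.4482216 N, so 12.94 pound_force = 12.94 * 4.4482216 = 57.559988 N. 1 kgf = 9.80665 N, so 57.559988 N = 57.559988 / 9.80665 = 5.8694853 kgf ≈ 5.869 kgf (4 s.f.). Final answer: 5.869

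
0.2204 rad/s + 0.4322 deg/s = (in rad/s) 0.2204 rad/s is already in rad/s. 1 deg/s = 0.017453293 rad/s, so 0.4322 deg/s = 0.4322 * 0.017453293 = 0.007543313 rad/s. Sum: 0.2204 + 0.007543313 = 0.22794331 rad/s. Result: 0.22794331 rad/s ≈ 0.2279 rad/s (4 s.f.). Final answer: 0.2279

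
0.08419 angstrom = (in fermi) 1 angstrom = 1e-10 m, so 0.08419 angstrom = 0.08419 * 1e-10 = 8.419e-12 m. 1 fermi = 1e-15 m, so 8.419e-12 m = 8.419e-12 / 1e-15 = 8419 fermi. Final answer: 8419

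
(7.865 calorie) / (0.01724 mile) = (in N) 1 calorie = 4.184 J, so 7.865 calorie = 7.865 * 4.184 = 32.90716 J. 1 mile = 1609.344 m, so 0.01724 mile = 0.01724 * 1609.344 = 27.745091 m. Combine: 32.90716 J / 27.745091 m = 1.1860534 N. Result: 1.1860534 N ≈ 1.186 N (4 s.f.). Final answer: 1.186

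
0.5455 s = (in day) 1 day = 86400 s, so 0.5455 s = 0.5455 / 86400 = 6.3136574e-06 day ≈ 6.314e-06 day (4 s.f.). Final answer: 6.314e-06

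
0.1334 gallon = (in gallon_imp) 1 gallon = 0.0037854118 m^3, so 0.1334 gallon = 0.1334 * 0.0037854118 = 0.00050497393 m^3. 1 gallon_imp = 0.00454609 m^3, so 0.00050497393 m^3 = 0.00050497393 / 0.00454609 = 0.11107874 gallon_imp ≈ 0.1111 gallon_imp (4 s.f.). Final answer: 0.1111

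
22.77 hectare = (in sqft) 1 hectare = 10000 m^2, so 22.77 hectare = 22.77 * 10000 = 227700 m^2. 1 sqft = 0.09290304 m^2, so 227700 m^2 = 227700 / 0.09290304 = 2450942.4 sqft ≈ 2.451e+06 sqft (4 s.f.). Final answer: 2.451e+06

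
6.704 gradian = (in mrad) 1 gradian = 0.015707963 rad, so 6.704 gradian = 6.704 * 0.015707963 = 0.10530619 rad. 1 mrad = 0.001 rad, so 0.10530619 rad = 0.10530619 / 0.001 = 105.30619 mrad ≈ 105.3 mrad (4 s.f.). Final answer: 105.3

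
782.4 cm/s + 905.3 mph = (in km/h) 1 cm/s = 0.01 m/s, so 782.4 cm/s = 782.4 * 0.01 = 7.824 m/s. 1 mph = 0.44704 m/s, so 905.3 mph = 905.3 * 0.44704 = 404.70531 m/s. Sum: 7.824 + 404.70531 = 412.52931 m/s. 1 km/h = 0.27777778 m/s, so 412.52931 m/s = 412.52931 / 0.27777778 = 1485.1055 km/h ≈ 1485 km/h (4 s.f.). Final answer: 1485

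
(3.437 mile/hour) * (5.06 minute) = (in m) 1 mile/hour = 0.44704 m/s, so 3.437 mile/hour = 3.437 * 0.44704 = 1.5364765 m/s. 1 minute = 60 s, so 5.06 minute = 5.06 * 60 = 303.6 s. Combine: 1.5364765 m/s * 303.6 s = 466.47426 m. Result: 466.47426 m ≈ 466.5 m (4 s.f.). Final answer: 466.5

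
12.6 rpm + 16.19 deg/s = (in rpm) 1 rpm = 0.10471976 rad/s, so 12.6 rpm = 12.6 * 0.10471976 = 1.3194689 rad/s. 1 deg/s = 0.017453293 rad/s, so 16.19 deg/s = 16.19 * 0.017453293 = 0.28256881 rad/s. Sum: 1.3194689 + 0.28256881 = 1.6020377 rad/s. 1 rpm = 0.10471976 rad/s, so 1.6020377 rad/s = 1.6020377 / 0.10471976 = 15.298333 rpm ≈ 15.3 rpm (4 s.f.). Final answer: 15.3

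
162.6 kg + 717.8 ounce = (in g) 1.829e+05. Check: 162.6 kg is already in kg. 1 ounce = 0.028349523 kg, so 717.8 ounce = 717.8 * 0.028349523 = 20.349288 kg. Sum: 162.6 + 20.349288 = 182.94929 kg. 1 g = 0.001 kg, so 182.94929 kg = 182.94929 / 0.001 = 182949.29 g ≈ 1.829e+05 g (4 s.f.).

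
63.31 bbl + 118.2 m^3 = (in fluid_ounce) 1 bbl = 0.15898729 m^3, so 63.31 bbl = 63.31 * 0.15898729 = 10.065486 m^3. 118.2 m^3 is already in m^3. Sum: 10.065486 + 118.2 = 128.26549 m^3. 1 fluid_ounce = 2.957353e-05 m^3, so 128.26549 m^3 = 128.26549 / 2.957353e-05 = 4337172 fluid_ounce ≈ 4.337e+06 fluid_ounce (4 s.f.). Final answer: 4.337e+06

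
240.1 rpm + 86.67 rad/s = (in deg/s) 6406. Check: 1 rpm = 0.10471976 rad/s, so 240.1 rpm = 240.1 * 0.10471976 = 25.143213 rad/s. 86.67 rad/s is already in rad/s. Sum: 25.143213 + 86.67 = 111.81321 rad/s. 1 deg/s = 0.017453293 rad/s, so 111.81321 rad/s = 111.81321 / 0.017453293 = 6406.4252 deg/s ≈ 6406 deg/s (4 s.f.).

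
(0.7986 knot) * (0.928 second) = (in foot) 1 knot = 0.51444444 m/s, so 0.7986 knot = 0.7986 * 0.51444444 = 0.41083533 m/s. 0.928 second = 0.928 s. Combine: 0.41083533 m/s * 0.928 s = 0.38125519 m. 1 foot = 0.3048 m, so 0.38125519 m = 0.38125519 / 0.3048 = 1.2508372 foot ≈ 1.251 foot (4 s.f.). Final answer: 1.251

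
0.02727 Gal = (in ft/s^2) 1 Gal = 0.01 m/s^2, so 0.02727 Gal = 0.02727 * 0.01 = 0.0002727 m/s^2. 1 ft/s^2 = 0.3048 m/s^2, so 0.0002727 m/s^2 = 0.0002727 / 0.3048 = 0.00089468504 ft/s^2 ≈ 0.0008947 ft/s^2 (4 s.f.). Final answer: 0.0008947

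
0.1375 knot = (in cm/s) 7.074. Check: 1 knot = 0.51444444 m/s, so 0.1375 knot = 0.1375 * 0.51444444 = 0.070736111 m/s. 1 cm/s = 0.01 m/s, so 0.070736111 m/s = 0.070736111 / 0.01 = 7.0736111 cm/s ≈ 7.074 cm/s (4 s.f.).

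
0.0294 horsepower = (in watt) 1 horsepower = 745.69987 W, so 0.0294 horsepower = 0.0294 * 745.69987 = 21.923576 W. 21.923576 W = 21.923576 watt ≈ 21.92 watt (4 s.f.). Final answer: 21.92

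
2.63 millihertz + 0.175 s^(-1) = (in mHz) 177.6. Check: 1 millihertz = 0.001 Hz, so 2.63 millihertz = 2.63 * 0.001 = 0.00263 Hz. 0.175 s^(-1) = 0.175 Hz. Sum: 0.00263 + 0.175 = 0.17763 Hz. 1 mHz = 0.001 Hz, so 0.17763 Hz = 0.17763 / 0.001 = 177.63 mHz ≈ 177.6 mHz (4 s.f.).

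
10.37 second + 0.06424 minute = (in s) 10.37 second = 10.37 s. 1 minute = 60 s, so 0.06424 minute = 0.06424 * 60 = 3.8544 s. Sum: 10.37 + 3.8544 = 14.2244 s. Result: 14.2244 s ≈ 14.22 s (4 s.f.). Final answer: 14.22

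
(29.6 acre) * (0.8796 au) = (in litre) 1 acre = 4046.8564 m^2, so 29.6 acre = 29.6 * 4046.8564 = 119786.95 m^2. 1 au = 1.4959787e+11 m, so 0.8796 au = 0.8796 * 1.4959787e+11 = 1.3158629e+11 m. Combine: 119786.95 m^2 * 1.3158629e+11 m = 1.576232e+16 m^3. 1 litre = 0.001 m^3, so 1.576232e+16 m^3 = 1.576232e+16 / 0.001 = 1.576232e+19 litre ≈ 1.576e+19 litre (4 s.f.). Final answer: 1.576e+19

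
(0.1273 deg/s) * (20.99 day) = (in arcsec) 1 deg/s = 0.017453293 rad/s, so 0.1273 deg/s = 0.1273 * 0.017453293 = 0.0022218041 rad/s. 1 day = 86400 s, so 20.99 day = 20.99 * 86400 = 1813536 s. Combine: 0.0022218041 rad/s * 1813536 s = 4029.3218 rad. 1 arcsec = 4.8481368e-06 rad, so 4029.3218 rad = 4029.3218 / 4.8481368e-06 = 8.3110728e+08 arcsec ≈ 8.311e+08 arcsec (4 s.f.). Final answer: 8.311e+08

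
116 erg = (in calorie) 2.772e-06. Check: 1 erg = 1e-07 J, so 116 erg = 116 * 1e-07 = 1.16e-05 J. 1 calorie = 4.184 J, so 1.16e-05 J = 1.16e-05 / 4.184 = 2.7724665e-06 calorie ≈ 2.772e-06 calorie (4 s.f.).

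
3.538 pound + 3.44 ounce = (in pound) 3.753. Check: 1 pound = 0.45359237 kg, so 3.538 pound = 3.538 * 0.45359237 = 1.6048098 kg. 1 ounce = 0.028349523 kg, so 3.44 ounce = 3.44 * 0.028349523 = 0.09752236 kg. Sum: 1.6048098 + 0.09752236 = 1.7023322 kg. 1 pound = 0.45359237 kg, so 1.7023322 kg = 1.7023322 / 0.45359237 = 3.753 pound.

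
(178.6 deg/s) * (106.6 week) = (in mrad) 1 deg/s = 0.017453293 rad/s, so 178.6 deg/s = 178.6 * 0.017453293 = 3.117158 rad/s. 1 week = 604800 s, so 106.6 week = 106.6 * 604800 = 64471680 s. Combine: 3.117158 rad/s * 64471680 s = 2.0096842e+08 rad. 1 mrad = 0.001 rad, so 2.0096842e+08 rad = 2.0096842e+08 / 0.001 = 2.0096842e+11 mrad ≈ 2.01e+11 mrad (4 s.f.). Final answer: 2.01e+11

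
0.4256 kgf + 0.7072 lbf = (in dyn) 7.319e+05. Check: 1 kgf = 9.80665 N, so 0.4256 kgf = 0.4256 * 9.80665 = 4.1737102 N. 1 lbf = 4.4482216 N, so 0.7072 lbf = 0.7072 * 4.4482216 = 3.1457823 N. Sum: 4.1737102 + 3.1457823 = 7.3194926 N. 1 dyn = 1e-05 N, so 7.3194926 N = 7.3194926 / 1e-05 = 731949.26 dyn ≈ 7.319e+05 dyn (4 s.f.).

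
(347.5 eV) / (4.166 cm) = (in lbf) 3.004e-16. Check: 1 eV = 1.6021766e-19 J, so 347.5 eV = 347.5 * 1.6021766e-19 = 5.5675638e-17 J. 1 cm = 0.01 m, so 4.166 cm = 4.166 * 0.01 = 0.04166 m. Combine: 5.5675638e-17 J / 0.04166 m = 1.3364291e-15 N. 1 lbf = 4.4482216 N, so 1.3364291e-15 N = 1.3364291e-15 / 4.4482216 = 3.0044122e-16 lbf ≈ 3.004e-16 lbf (4 s.f.).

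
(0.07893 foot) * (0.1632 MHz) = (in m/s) 3926. Check: 1 foot = 0.3048 m, so 0.07893 foot = 0.07893 * 0.3048 = 0.024057864 m. 1 MHz = 1000000 Hz, so 0.1632 MHz = 0.1632 * 1000000 = 163200 Hz. Combine: 0.024057864 m * 163200 Hz = 3926.2434 m/s. Result: 3926.2434 m/s ≈ 3926 m/s (4 s.f.).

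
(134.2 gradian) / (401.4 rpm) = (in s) 0.05015. Check: 1 gradian = 0.015707963 rad, so 134.2 gradian = 134.2 * 0.015707963 = 2.1080087 rad. 1 rpm = 0.10471976 rad/s, so 401.4 rpm = 401.4 * 0.10471976 = 42.03451 rad/s. Combine: 2.1080087 rad / 42.03451 rad/s = 0.050149477 s. Result: 0.050149477 s ≈ 0.05015 s (4 s.f.).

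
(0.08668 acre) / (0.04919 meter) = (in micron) 1 acre = 4046.8564 m^2, so 0.08668 acre = 0.08668 * 4046.8564 = 350.78151 m^2. 0.04919 meter = 0.04919 m. Combine: 350.78151 m^2 / 0.04919 m = 7131.155 m. 1 micron = 1e-06 m, so 7131.155 m = 7131.155 / 1e-06 = 7.131155e+09 micron ≈ 7.131e+09 micron (4 s.f.). Final answer: 7.131e+09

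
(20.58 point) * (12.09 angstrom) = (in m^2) 1 point = 0.00035277778 m, so 20.58 point = 20.58 * 0.00035277778 = 0.0072601667 m. 1 angstrom = 1e-10 m, so 12.09 angstrom = 12.09 * 1e-10 = 1.209e-09 m. Combine: 0.0072601667 m * 1.209e-09 m = 8.7775415e-12 m^2. Result: 8.7775415e-12 m^2 ≈ 8.778e-12 m^2 (4 s.f.). Final answer: 8.778e-12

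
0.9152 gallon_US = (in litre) 1 gallon_US = 0.0037854118 m^3, so 0.9152 gallon_US = 0.9152 * 0.0037854118 = 0.0034644089 m^3. 1 litre = 0.001 m^3, so 0.0034644089 m^3 = 0.0034644089 / 0.001 = 3.4644089 litre ≈ 3.464 litre (4 s.f.). Final answer: 3.464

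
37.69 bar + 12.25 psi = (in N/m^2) 3.853e+06. Check: 1 bar = 100000 Pa, so 37.69 bar = 37.69 * 100000 = 3769000 Pa. 1 psi = 6894.7573 Pa, so 12.25 psi = 12.25 * 6894.7573 = 84460.777 Pa. Sum: 3769000 + 84460.777 = 3853460.8 Pa. 3853460.8 Pa = 3853460.8 N/m^2 ≈ 3.853e+06 N/m^2 (4 s.f.).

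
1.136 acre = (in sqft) 1 acre = 4046.8564 m^2, so 1.136 acre = 1.136 * 4046.8564 = 4597.2289 m^2. 1 sqft = 0.09290304 m^2, so 4597.2289 m^2 = 4597.2289 / 0.09290304 = 49484.16 sqft ≈ 4.948e+04 sqft (4 s.f.). Final answer: 4.948e+04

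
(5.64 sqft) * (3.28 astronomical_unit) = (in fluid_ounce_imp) 1 sqft = 0.09290304 m^2, so 5.64 sqft = 5.64 * 0.09290304 = 0.52397315 m^2. 1 astronomical_unit = 1.4959787e+11 m, so 3.28 astronomical_unit = 3.28 * 1.4959787e+11 = 4.9068102e+11 m. Combine: 0.52397315 m^2 * 4.9068102e+11 m = 2.5710368e+11 m^3. 1 fluid_ounce_imp = 2.8413063e-05 m^3, so 2.5710368e+11 m^3 = 2.5710368e+11 / 2.8413063e-05 = 9.0487844e+15 fluid_ounce_imp ≈ 9.049e+15 fluid_ounce_imp (4 s.f.). Final answer: 9.049e+15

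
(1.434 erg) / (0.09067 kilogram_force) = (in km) 1 erg = 1e-07 J, so 1.434 erg = 1.434 * 1e-07 = 1.434e-07 J. 1 kilogram_force = 9.80665 N, so 0.09067 kilogram_force = 0.09067 * 9.80665 = 0.88916896 N. Combine: 1.434e-07 J / 0.88916896 N = 1.6127419e-07 m. 1 km = 1000 m, so 1.6127419e-07 m = 1.6127419e-07 / 1000 = 1.6127419e-10 km ≈ 1.613e-10 km (4 s.f.). Final answer: 1.613e-10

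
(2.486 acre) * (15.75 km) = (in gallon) 1 acre = 4046.8564 m^2, so 2.486 acre = 2.486 * 4046.8564 = 10060.485 m^2. 1 km = 1000 m, so 15.75 km = 15.75 * 1000 = 15750 m. Combine: 10060.485 m^2 * 15750 m = 1.5845264e+08 m^3. 1 gallon = 0.0037854118 m^3, so 1.5845264e+08 m^3 = 1.5845264e+08 / 0.0037854118 = 4.1858759e+10 gallon ≈ 4.186e+10 gallon (4 s.f.). Final answer: 4.186e+10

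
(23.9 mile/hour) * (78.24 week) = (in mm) 5.056e+11. Check: 1 mile/hour = 0.44704 m/s, so 23.9 mile/hour = 23.9 * 0.44704 = 10.684256 m/s. 1 week = 604800 s, so 78.24 week = 78.24 * 604800 = 47319552 s. Combine: 10.684256 m/s * 47319552 s = 5.0557421e+08 m. 1 mm = 0.001 m, so 5.0557421e+08 m = 5.0557421e+08 / 0.001 = 5.0557421e+11 mm ≈ 5.056e+11 mm (4 s.f.).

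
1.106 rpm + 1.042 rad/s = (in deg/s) 66.34. Check: 1 rpm = 0.10471976 rad/s, so 1.106 rpm = 1.106 * 0.10471976 = 0.11582005 rad/s. 1.042 rad/s is already in rad/s. Sum: 0.11582005 + 1.042 = 1.15782 rad/s. 1 deg/s = 0.017453293 rad/s, so 1.15782 rad/s = 1.15782 / 0.017453293 = 66.338202 deg/s ≈ 66.34 deg/s (4 s.f.).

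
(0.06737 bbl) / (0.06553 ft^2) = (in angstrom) 1.759e+10. Check: 1 bbl = 0.15898729 m^3, so 0.06737 bbl = 0.06737 * 0.15898729 = 0.010710974 m^3. 1 ft^2 = 0.09290304 m^2, so 0.06553 ft^2 = 0.06553 * 0.09290304 = 0.0060879362 m^2. Combine: 0.010710974 m^3 / 0.0060879362 m^2 = 1.7593769 m. 1 angstrom = 1e-10 m, so 1.7593769 m = 1.7593769 / 1e-10 = 1.7593769e+10 angstrom ≈ 1.759e+10 angstrom (4 s.f.).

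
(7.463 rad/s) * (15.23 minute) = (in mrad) 6.82e+06. Check: 7.463 rad/s is already in rad/s. 1 minute = 60 s, so 15.23 minute = 15.23 * 60 = 913.8 s. Combine: 7.463 rad/s * 913.8 s = 6819.6894 rad. 1 mrad = 0.001 rad, so 6819.6894 rad = 6819.6894 / 0.001 = 6819689.4 mrad ≈ 6.82e+06 mrad (4 s.f.).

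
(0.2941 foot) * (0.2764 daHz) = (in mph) 0.5542. Check: 1 foot = 0.3048 m, so 0.2941 foot = 0.2941 * 0.3048 = 0.08964168 m. 1 daHz = 10 Hz, so 0.2764 daHz = 0.2764 * 10 = 2.764 Hz. Combine: 0.08964168 m * 2.764 Hz = 0.2477696 m/s. 1 mph = 0.44704 m/s, so 0.2477696 m/s = 0.2477696 / 0.44704 = 0.55424482 mph ≈ 0.5542 mph (4 s.f.).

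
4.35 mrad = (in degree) 0.2492. Check: 1 mrad = 0.001 rad, so 4.35 mrad = 4.35 * 0.001 = 0.00435 rad. 1 degree = 0.017453293 rad, so 0.00435 rad = 0.00435 / 0.017453293 = 0.24923664 degree ≈ 0.2492 degree (4 s.f.).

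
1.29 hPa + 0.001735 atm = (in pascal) 1 hPa = 100 Pa, so 1.29 hPa = 1.29 * 100 = 129 Pa. 1 atm = 101325 Pa, so 0.001735 atm = 0.001735 * 101325 = 175.79888 Pa. Sum: 129 + 175.79888 = 304.79888 Pa. 304.79888 Pa = 304.79888 pascal ≈ 304.8 pascal (4 s.f.). Final answer: 304.8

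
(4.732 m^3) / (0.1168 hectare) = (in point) 11.48. Check: 4.732 m^3 is already in m^3. 1 hectare = 10000 m^2, so 0.1168 hectare = 0.1168 * 10000 = 1168 m^2. Combine: 4.732 m^3 / 1168 m^2 = 0.0040513699 m. 1 point = 0.00035277778 m, so 0.0040513699 m = 0.0040513699 / 0.00035277778 = 11.484198 point ≈ 11.48 point (4 s.f.).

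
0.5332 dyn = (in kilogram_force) 5.437e-07. Check: 1 dyn = 1e-05 N, so 0.5332 dyn = 0.5332 * 1e-05 = 5.332e-06 N. 1 kilogram_force = 9.80665 N, so 5.332e-06 N = 5.332e-06 / 9.80665 = 5.4371268e-07 kilogram_force ≈ 5.437e-07 kilogram_force (4 s.f.).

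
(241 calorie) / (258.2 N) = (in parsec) 1.266e-16. Check: 1 calorie = 4.184 J, so 241 calorie = 241 * 4.184 = 1008.344 J. 258.2 N is already in N. Combine: 1008.344 J / 258.2 N = 3.9052827 m. 1 parsec = 3.0856776e+16 m, so 3.9052827 m = 3.9052827 / 3.0856776e+16 = 1.2656159e-16 parsec ≈ 1.266e-16 parsec (4 s.f.).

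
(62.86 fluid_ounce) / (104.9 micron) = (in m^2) 1 fluid_ounce = 2.957353e-05 m^3, so 62.86 fluid_ounce = 62.86 * 2.957353e-05 = 0.0018589921 m^3. 1 micron = 1e-06 m, so 104.9 micron = 104.9 * 1e-06 = 0.0001049 m. Combine: 0.0018589921 m^3 / 0.0001049 m = 17.721564 m^2. Result: 17.721564 m^2 ≈ 17.72 m^2 (4 s.f.). Final answer: 17.72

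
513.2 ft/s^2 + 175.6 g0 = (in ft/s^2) 1 ft/s^2 = 0.3048 m/s^2, so 513.2 ft/s^2 = 513.2 * 0.3048 = 156.42336 m/s^2. 1 g0 = 9.80665 m/s^2, so 175.6 g0 = 175.6 * 9.80665 = 1722.0477 m/s^2. Sum: 156.42336 + 1722.0477 = 1878.4711 m/s^2. 1 ft/s^2 = 0.3048 m/s^2, so 1878.4711 m/s^2 = 1878.4711 / 0.3048 = 6162.9629 ft/s^2 ≈ 6163 ft/s^2 (4 s.f.). Final answer: 6163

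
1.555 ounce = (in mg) 4.408e+04. Check: 1 ounce = 0.028349523 kg, so 1.555 ounce = 1.555 * 0.028349523 = 0.044083508 kg. 1 mg = 1e-06 kg, so 0.044083508 kg = 0.044083508 / 1e-06 = 44083.508 mg ≈ 4.408e+04 mg (4 s.f.).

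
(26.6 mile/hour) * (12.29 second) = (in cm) 1.461e+04. Check: 1 mile/hour = 0.44704 m/s, so 26.6 mile/hour = 26.6 * 0.44704 = 11.891264 m/s. 12.29 second = 12.29 s. Combine: 11.891264 m/s * 12.29 s = 146.14363 m. 1 cm = 0.01 m, so 146.14363 m = 146.14363 / 0.01 = 14614.363 cm ≈ 1.461e+04 cm (4 s.f.).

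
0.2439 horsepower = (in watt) 181.9. Check: 1 horsepower = 745.69987 W, so 0.2439 horsepower = 0.2439 * 745.69987 = 181.8762 W. 181.8762 W = 181.8762 watt ≈ 181.9 watt (4 s.f.).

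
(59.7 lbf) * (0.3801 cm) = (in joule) 1.009. Check: 1 lbf = 4.4482216 N, so 59.7 lbf = 59.7 * 4.4482216 = 265.55883 N. 1 cm = 0.01 m, so 0.3801 cm = 0.3801 * 0.01 = 0.003801 m. Combine: 265.55883 N * 0.003801 m = 1.0093891 J. 1.0093891 J = 1.0093891 joule ≈ 1.009 joule (4 s.f.).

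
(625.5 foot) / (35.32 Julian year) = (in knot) 3.325e-07. Check: 1 foot = 0.3048 m, so 625.5 foot = 625.5 * 0.3048 = 190.6524 m. 1 Julian year = 31557600 s, so 35.32 Julian year = 35.32 * 31557600 = 1.1146144e+09 s. Combine: 190.6524 m / 1.1146144e+09 s = 1.7104785e-07 m/s. 1 knot = 0.51444444 m/s, so 1.7104785e-07 m/s = 1.7104785e-07 / 0.51444444 = 3.3249042e-07 knot ≈ 3.325e-07 knot (4 s.f.).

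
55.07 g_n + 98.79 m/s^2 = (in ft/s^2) 2096. Check: 1 g_n = 9.80665 m/s^2, so 55.07 g_n = 55.07 * 9.80665 = 540.05222 m/s^2. 98.79 m/s^2 is already in m/s^2. Sum: 540.05222 + 98.79 = 638.84222 m/s^2. 1 ft/s^2 = 0.3048 m/s^2, so 638.84222 m/s^2 = 638.84222 / 0.3048 = 2095.939 ft/s^2 ≈ 2096 ft/s^2 (4 s.f.).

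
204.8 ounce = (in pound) 1 ounce = 0.028349523 kg, so 204.8 ounce = 204.8 * 0.028349523 = 5.8059823 kg. 1 pound = 0.45359237 kg, so 5.8059823 kg = 5.8059823 / 0.45359237 = 12.8 pound. Final answer: 12.8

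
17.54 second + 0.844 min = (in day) 0.0007891. Check: 17.54 second = 17.54 s. 1 min = 60 s, so 0.844 min = 0.844 * 60 = 50.64 s. Sum: 17.54 + 50.64 = 68.18 s. 1 day = 86400 s, so 68.18 s = 68.18 / 86400 = 0.00078912037 day ≈ 0.0007891 day (4 s.f.).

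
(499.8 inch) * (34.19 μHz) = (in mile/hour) 1 inch = 0.0254 m, so 499.8 inch = 499.8 * 0.0254 = 12.69492 m. 1 μHz = 1e-06 Hz, so 34.19 μHz = 34.19 * 1e-06 = 3.419e-05 Hz. Combine: 12.69492 m * 3.419e-05 Hz = 0.00043403931 m/s. 1 mile/hour = 0.44704 m/s, so 0.00043403931 m/s = 0.00043403931 / 0.44704 = 0.0009709183 mile/hour ≈ 0.0009709 mile/hour (4 s.f.). Final answer: 0.0009709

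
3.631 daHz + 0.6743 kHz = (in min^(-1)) 4.264e+04. Check: 1 daHz = 10 Hz, so 3.631 daHz = 3.631 * 10 = 36.31 Hz. 1 kHz = 1000 Hz, so 0.6743 kHz = 0.6743 * 1000 = 674.3 Hz. Sum: 36.31 + 674.3 = 710.61 Hz. 1 min^(-1) = 0.016666667 Hz, so 710.61 Hz = 710.61 / 0.016666667 = 42636.6 min^(-1) ≈ 4.264e+04 min^(-1) (4 s.f.).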